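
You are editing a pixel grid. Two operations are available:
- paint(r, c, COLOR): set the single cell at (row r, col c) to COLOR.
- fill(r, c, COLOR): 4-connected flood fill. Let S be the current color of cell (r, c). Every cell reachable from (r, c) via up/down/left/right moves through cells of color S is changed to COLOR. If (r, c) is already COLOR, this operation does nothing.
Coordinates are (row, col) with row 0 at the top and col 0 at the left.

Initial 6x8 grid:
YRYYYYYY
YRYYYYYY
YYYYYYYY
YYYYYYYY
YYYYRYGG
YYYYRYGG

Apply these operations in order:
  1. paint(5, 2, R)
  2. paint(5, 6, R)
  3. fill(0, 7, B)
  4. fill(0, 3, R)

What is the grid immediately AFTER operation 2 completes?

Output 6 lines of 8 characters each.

Answer: YRYYYYYY
YRYYYYYY
YYYYYYYY
YYYYYYYY
YYYYRYGG
YYRYRYRG

Derivation:
After op 1 paint(5,2,R):
YRYYYYYY
YRYYYYYY
YYYYYYYY
YYYYYYYY
YYYYRYGG
YYRYRYGG
After op 2 paint(5,6,R):
YRYYYYYY
YRYYYYYY
YYYYYYYY
YYYYYYYY
YYYYRYGG
YYRYRYRG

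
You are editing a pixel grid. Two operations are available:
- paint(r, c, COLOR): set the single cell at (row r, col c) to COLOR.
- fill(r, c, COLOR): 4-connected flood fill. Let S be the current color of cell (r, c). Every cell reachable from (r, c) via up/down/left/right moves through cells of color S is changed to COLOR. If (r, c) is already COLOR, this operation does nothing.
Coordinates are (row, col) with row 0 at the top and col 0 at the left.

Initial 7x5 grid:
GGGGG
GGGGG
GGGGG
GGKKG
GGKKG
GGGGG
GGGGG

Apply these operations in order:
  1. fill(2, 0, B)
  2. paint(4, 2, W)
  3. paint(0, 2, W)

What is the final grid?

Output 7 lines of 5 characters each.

After op 1 fill(2,0,B) [31 cells changed]:
BBBBB
BBBBB
BBBBB
BBKKB
BBKKB
BBBBB
BBBBB
After op 2 paint(4,2,W):
BBBBB
BBBBB
BBBBB
BBKKB
BBWKB
BBBBB
BBBBB
After op 3 paint(0,2,W):
BBWBB
BBBBB
BBBBB
BBKKB
BBWKB
BBBBB
BBBBB

Answer: BBWBB
BBBBB
BBBBB
BBKKB
BBWKB
BBBBB
BBBBB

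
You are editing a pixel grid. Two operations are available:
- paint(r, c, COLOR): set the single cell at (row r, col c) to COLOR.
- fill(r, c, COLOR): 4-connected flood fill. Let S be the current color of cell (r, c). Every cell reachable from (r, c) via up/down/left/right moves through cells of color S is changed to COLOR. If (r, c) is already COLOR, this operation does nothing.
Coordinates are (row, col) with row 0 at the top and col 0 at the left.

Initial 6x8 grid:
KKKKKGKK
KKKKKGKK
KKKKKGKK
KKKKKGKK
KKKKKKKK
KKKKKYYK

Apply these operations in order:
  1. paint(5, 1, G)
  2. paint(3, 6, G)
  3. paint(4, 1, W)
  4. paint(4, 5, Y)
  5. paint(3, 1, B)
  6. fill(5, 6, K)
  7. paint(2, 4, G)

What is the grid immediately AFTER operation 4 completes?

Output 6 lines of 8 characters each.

After op 1 paint(5,1,G):
KKKKKGKK
KKKKKGKK
KKKKKGKK
KKKKKGKK
KKKKKKKK
KGKKKYYK
After op 2 paint(3,6,G):
KKKKKGKK
KKKKKGKK
KKKKKGKK
KKKKKGGK
KKKKKKKK
KGKKKYYK
After op 3 paint(4,1,W):
KKKKKGKK
KKKKKGKK
KKKKKGKK
KKKKKGGK
KWKKKKKK
KGKKKYYK
After op 4 paint(4,5,Y):
KKKKKGKK
KKKKKGKK
KKKKKGKK
KKKKKGGK
KWKKKYKK
KGKKKYYK

Answer: KKKKKGKK
KKKKKGKK
KKKKKGKK
KKKKKGGK
KWKKKYKK
KGKKKYYK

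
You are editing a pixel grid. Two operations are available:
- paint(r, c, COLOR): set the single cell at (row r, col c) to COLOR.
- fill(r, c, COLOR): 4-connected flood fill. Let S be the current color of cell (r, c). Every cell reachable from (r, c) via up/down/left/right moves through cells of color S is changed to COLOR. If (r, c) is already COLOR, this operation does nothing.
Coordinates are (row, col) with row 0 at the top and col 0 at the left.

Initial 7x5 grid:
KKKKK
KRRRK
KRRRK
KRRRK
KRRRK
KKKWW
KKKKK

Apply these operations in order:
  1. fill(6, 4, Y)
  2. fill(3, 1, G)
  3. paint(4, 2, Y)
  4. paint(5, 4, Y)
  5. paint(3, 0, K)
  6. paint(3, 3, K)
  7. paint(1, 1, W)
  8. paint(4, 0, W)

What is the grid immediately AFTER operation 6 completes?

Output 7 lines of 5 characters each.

After op 1 fill(6,4,Y) [21 cells changed]:
YYYYY
YRRRY
YRRRY
YRRRY
YRRRY
YYYWW
YYYYY
After op 2 fill(3,1,G) [12 cells changed]:
YYYYY
YGGGY
YGGGY
YGGGY
YGGGY
YYYWW
YYYYY
After op 3 paint(4,2,Y):
YYYYY
YGGGY
YGGGY
YGGGY
YGYGY
YYYWW
YYYYY
After op 4 paint(5,4,Y):
YYYYY
YGGGY
YGGGY
YGGGY
YGYGY
YYYWY
YYYYY
After op 5 paint(3,0,K):
YYYYY
YGGGY
YGGGY
KGGGY
YGYGY
YYYWY
YYYYY
After op 6 paint(3,3,K):
YYYYY
YGGGY
YGGGY
KGGKY
YGYGY
YYYWY
YYYYY

Answer: YYYYY
YGGGY
YGGGY
KGGKY
YGYGY
YYYWY
YYYYY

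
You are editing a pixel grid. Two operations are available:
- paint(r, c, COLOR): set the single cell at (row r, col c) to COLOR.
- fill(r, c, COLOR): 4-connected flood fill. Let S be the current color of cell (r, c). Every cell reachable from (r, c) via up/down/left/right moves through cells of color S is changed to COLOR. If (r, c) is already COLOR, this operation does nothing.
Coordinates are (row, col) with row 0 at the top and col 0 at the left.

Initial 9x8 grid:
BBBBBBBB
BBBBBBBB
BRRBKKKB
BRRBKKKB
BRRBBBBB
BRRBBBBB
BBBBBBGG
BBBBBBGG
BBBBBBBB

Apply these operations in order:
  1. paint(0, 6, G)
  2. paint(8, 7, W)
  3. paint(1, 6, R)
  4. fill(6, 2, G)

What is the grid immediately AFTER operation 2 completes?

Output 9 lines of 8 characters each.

After op 1 paint(0,6,G):
BBBBBBGB
BBBBBBBB
BRRBKKKB
BRRBKKKB
BRRBBBBB
BRRBBBBB
BBBBBBGG
BBBBBBGG
BBBBBBBB
After op 2 paint(8,7,W):
BBBBBBGB
BBBBBBBB
BRRBKKKB
BRRBKKKB
BRRBBBBB
BRRBBBBB
BBBBBBGG
BBBBBBGG
BBBBBBBW

Answer: BBBBBBGB
BBBBBBBB
BRRBKKKB
BRRBKKKB
BRRBBBBB
BRRBBBBB
BBBBBBGG
BBBBBBGG
BBBBBBBW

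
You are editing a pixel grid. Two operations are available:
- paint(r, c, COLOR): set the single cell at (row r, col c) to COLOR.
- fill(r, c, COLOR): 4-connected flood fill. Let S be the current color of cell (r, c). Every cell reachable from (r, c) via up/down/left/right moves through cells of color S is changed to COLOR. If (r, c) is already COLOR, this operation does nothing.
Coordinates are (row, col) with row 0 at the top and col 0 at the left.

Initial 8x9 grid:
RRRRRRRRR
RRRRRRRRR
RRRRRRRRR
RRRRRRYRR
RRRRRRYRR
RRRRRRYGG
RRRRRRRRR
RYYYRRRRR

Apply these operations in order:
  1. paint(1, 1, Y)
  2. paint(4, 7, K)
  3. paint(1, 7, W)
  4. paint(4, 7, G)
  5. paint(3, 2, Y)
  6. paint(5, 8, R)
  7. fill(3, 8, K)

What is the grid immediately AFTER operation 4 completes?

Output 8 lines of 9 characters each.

Answer: RRRRRRRRR
RYRRRRRWR
RRRRRRRRR
RRRRRRYRR
RRRRRRYGR
RRRRRRYGG
RRRRRRRRR
RYYYRRRRR

Derivation:
After op 1 paint(1,1,Y):
RRRRRRRRR
RYRRRRRRR
RRRRRRRRR
RRRRRRYRR
RRRRRRYRR
RRRRRRYGG
RRRRRRRRR
RYYYRRRRR
After op 2 paint(4,7,K):
RRRRRRRRR
RYRRRRRRR
RRRRRRRRR
RRRRRRYRR
RRRRRRYKR
RRRRRRYGG
RRRRRRRRR
RYYYRRRRR
After op 3 paint(1,7,W):
RRRRRRRRR
RYRRRRRWR
RRRRRRRRR
RRRRRRYRR
RRRRRRYKR
RRRRRRYGG
RRRRRRRRR
RYYYRRRRR
After op 4 paint(4,7,G):
RRRRRRRRR
RYRRRRRWR
RRRRRRRRR
RRRRRRYRR
RRRRRRYGR
RRRRRRYGG
RRRRRRRRR
RYYYRRRRR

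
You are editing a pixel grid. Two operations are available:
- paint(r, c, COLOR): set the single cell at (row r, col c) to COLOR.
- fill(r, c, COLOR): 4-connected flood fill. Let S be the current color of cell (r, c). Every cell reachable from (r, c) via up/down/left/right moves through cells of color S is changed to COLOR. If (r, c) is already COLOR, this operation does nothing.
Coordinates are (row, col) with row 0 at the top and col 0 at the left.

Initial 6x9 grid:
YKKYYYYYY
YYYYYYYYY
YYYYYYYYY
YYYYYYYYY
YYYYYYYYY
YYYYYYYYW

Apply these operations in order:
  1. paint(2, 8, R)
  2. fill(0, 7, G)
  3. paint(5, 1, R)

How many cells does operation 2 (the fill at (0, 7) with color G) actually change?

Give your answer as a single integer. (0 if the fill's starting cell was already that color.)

Answer: 50

Derivation:
After op 1 paint(2,8,R):
YKKYYYYYY
YYYYYYYYY
YYYYYYYYR
YYYYYYYYY
YYYYYYYYY
YYYYYYYYW
After op 2 fill(0,7,G) [50 cells changed]:
GKKGGGGGG
GGGGGGGGG
GGGGGGGGR
GGGGGGGGG
GGGGGGGGG
GGGGGGGGW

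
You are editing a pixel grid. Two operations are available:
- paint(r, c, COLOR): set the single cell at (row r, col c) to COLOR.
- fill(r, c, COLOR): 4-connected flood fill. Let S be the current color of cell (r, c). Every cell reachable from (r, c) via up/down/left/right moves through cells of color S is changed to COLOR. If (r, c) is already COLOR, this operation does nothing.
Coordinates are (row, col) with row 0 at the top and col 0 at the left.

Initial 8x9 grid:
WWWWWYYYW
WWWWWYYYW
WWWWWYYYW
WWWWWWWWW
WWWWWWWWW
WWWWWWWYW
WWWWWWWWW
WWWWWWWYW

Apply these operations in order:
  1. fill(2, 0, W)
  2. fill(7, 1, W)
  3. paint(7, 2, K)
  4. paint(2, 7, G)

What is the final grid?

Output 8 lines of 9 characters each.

Answer: WWWWWYYYW
WWWWWYYYW
WWWWWYYGW
WWWWWWWWW
WWWWWWWWW
WWWWWWWYW
WWWWWWWWW
WWKWWWWYW

Derivation:
After op 1 fill(2,0,W) [0 cells changed]:
WWWWWYYYW
WWWWWYYYW
WWWWWYYYW
WWWWWWWWW
WWWWWWWWW
WWWWWWWYW
WWWWWWWWW
WWWWWWWYW
After op 2 fill(7,1,W) [0 cells changed]:
WWWWWYYYW
WWWWWYYYW
WWWWWYYYW
WWWWWWWWW
WWWWWWWWW
WWWWWWWYW
WWWWWWWWW
WWWWWWWYW
After op 3 paint(7,2,K):
WWWWWYYYW
WWWWWYYYW
WWWWWYYYW
WWWWWWWWW
WWWWWWWWW
WWWWWWWYW
WWWWWWWWW
WWKWWWWYW
After op 4 paint(2,7,G):
WWWWWYYYW
WWWWWYYYW
WWWWWYYGW
WWWWWWWWW
WWWWWWWWW
WWWWWWWYW
WWWWWWWWW
WWKWWWWYW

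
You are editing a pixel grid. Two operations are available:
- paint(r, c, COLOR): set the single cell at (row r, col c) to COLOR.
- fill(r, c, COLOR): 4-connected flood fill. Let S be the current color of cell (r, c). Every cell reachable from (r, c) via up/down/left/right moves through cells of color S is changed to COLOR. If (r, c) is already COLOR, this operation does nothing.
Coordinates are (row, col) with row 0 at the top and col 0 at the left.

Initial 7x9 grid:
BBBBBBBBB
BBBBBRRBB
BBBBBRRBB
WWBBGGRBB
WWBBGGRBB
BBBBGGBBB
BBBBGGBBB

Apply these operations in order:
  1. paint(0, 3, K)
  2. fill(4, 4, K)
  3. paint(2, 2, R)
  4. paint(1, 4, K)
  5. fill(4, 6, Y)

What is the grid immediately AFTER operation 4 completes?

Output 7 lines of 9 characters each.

After op 1 paint(0,3,K):
BBBKBBBBB
BBBBBRRBB
BBBBBRRBB
WWBBGGRBB
WWBBGGRBB
BBBBGGBBB
BBBBGGBBB
After op 2 fill(4,4,K) [8 cells changed]:
BBBKBBBBB
BBBBBRRBB
BBBBBRRBB
WWBBKKRBB
WWBBKKRBB
BBBBKKBBB
BBBBKKBBB
After op 3 paint(2,2,R):
BBBKBBBBB
BBBBBRRBB
BBRBBRRBB
WWBBKKRBB
WWBBKKRBB
BBBBKKBBB
BBBBKKBBB
After op 4 paint(1,4,K):
BBBKBBBBB
BBBBKRRBB
BBRBBRRBB
WWBBKKRBB
WWBBKKRBB
BBBBKKBBB
BBBBKKBBB

Answer: BBBKBBBBB
BBBBKRRBB
BBRBBRRBB
WWBBKKRBB
WWBBKKRBB
BBBBKKBBB
BBBBKKBBB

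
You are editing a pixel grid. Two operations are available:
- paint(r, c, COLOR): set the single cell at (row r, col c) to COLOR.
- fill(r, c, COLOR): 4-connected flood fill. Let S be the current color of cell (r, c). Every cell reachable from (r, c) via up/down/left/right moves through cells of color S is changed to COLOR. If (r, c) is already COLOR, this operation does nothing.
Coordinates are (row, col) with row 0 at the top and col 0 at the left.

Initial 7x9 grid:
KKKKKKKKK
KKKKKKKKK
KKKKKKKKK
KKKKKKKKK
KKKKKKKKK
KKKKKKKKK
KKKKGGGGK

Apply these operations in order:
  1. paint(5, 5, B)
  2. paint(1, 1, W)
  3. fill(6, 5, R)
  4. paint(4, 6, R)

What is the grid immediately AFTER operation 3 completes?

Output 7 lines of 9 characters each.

Answer: KKKKKKKKK
KWKKKKKKK
KKKKKKKKK
KKKKKKKKK
KKKKKKKKK
KKKKKBKKK
KKKKRRRRK

Derivation:
After op 1 paint(5,5,B):
KKKKKKKKK
KKKKKKKKK
KKKKKKKKK
KKKKKKKKK
KKKKKKKKK
KKKKKBKKK
KKKKGGGGK
After op 2 paint(1,1,W):
KKKKKKKKK
KWKKKKKKK
KKKKKKKKK
KKKKKKKKK
KKKKKKKKK
KKKKKBKKK
KKKKGGGGK
After op 3 fill(6,5,R) [4 cells changed]:
KKKKKKKKK
KWKKKKKKK
KKKKKKKKK
KKKKKKKKK
KKKKKKKKK
KKKKKBKKK
KKKKRRRRK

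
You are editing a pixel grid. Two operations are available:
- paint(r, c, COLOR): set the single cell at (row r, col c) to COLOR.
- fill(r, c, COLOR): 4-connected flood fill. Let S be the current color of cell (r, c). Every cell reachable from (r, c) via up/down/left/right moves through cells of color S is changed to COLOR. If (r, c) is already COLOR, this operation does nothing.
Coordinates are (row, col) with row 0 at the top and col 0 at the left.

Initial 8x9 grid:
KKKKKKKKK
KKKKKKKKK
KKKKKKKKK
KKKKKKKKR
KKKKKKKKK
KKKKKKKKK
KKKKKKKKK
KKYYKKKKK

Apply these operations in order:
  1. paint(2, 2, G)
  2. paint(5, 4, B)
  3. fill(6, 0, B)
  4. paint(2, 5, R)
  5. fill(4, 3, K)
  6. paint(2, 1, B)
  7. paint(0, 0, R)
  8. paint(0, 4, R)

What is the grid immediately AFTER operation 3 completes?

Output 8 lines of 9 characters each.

After op 1 paint(2,2,G):
KKKKKKKKK
KKKKKKKKK
KKGKKKKKK
KKKKKKKKR
KKKKKKKKK
KKKKKKKKK
KKKKKKKKK
KKYYKKKKK
After op 2 paint(5,4,B):
KKKKKKKKK
KKKKKKKKK
KKGKKKKKK
KKKKKKKKR
KKKKKKKKK
KKKKBKKKK
KKKKKKKKK
KKYYKKKKK
After op 3 fill(6,0,B) [67 cells changed]:
BBBBBBBBB
BBBBBBBBB
BBGBBBBBB
BBBBBBBBR
BBBBBBBBB
BBBBBBBBB
BBBBBBBBB
BBYYBBBBB

Answer: BBBBBBBBB
BBBBBBBBB
BBGBBBBBB
BBBBBBBBR
BBBBBBBBB
BBBBBBBBB
BBBBBBBBB
BBYYBBBBB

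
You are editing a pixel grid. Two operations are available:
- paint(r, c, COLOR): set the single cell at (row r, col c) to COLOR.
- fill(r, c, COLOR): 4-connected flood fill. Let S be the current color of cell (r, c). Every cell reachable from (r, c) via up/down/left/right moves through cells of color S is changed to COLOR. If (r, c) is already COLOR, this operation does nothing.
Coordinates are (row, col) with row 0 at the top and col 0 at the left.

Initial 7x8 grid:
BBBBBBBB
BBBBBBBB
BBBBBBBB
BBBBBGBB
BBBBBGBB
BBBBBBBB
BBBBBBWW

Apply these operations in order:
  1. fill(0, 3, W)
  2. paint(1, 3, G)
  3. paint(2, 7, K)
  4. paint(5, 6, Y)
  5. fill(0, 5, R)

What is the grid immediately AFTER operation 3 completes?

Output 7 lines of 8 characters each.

After op 1 fill(0,3,W) [52 cells changed]:
WWWWWWWW
WWWWWWWW
WWWWWWWW
WWWWWGWW
WWWWWGWW
WWWWWWWW
WWWWWWWW
After op 2 paint(1,3,G):
WWWWWWWW
WWWGWWWW
WWWWWWWW
WWWWWGWW
WWWWWGWW
WWWWWWWW
WWWWWWWW
After op 3 paint(2,7,K):
WWWWWWWW
WWWGWWWW
WWWWWWWK
WWWWWGWW
WWWWWGWW
WWWWWWWW
WWWWWWWW

Answer: WWWWWWWW
WWWGWWWW
WWWWWWWK
WWWWWGWW
WWWWWGWW
WWWWWWWW
WWWWWWWW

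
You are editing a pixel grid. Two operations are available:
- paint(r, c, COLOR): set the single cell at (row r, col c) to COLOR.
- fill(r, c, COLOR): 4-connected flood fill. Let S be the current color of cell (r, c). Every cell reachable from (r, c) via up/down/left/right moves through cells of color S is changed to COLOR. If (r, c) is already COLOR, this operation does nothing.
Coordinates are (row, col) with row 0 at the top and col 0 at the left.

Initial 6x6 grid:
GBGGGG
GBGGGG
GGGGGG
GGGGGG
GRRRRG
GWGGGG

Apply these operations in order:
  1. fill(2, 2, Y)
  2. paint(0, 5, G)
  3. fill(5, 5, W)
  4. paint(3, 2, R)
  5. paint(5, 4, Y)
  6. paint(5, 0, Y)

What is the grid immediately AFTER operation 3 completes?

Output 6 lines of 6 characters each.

After op 1 fill(2,2,Y) [29 cells changed]:
YBYYYY
YBYYYY
YYYYYY
YYYYYY
YRRRRY
YWYYYY
After op 2 paint(0,5,G):
YBYYYG
YBYYYY
YYYYYY
YYYYYY
YRRRRY
YWYYYY
After op 3 fill(5,5,W) [28 cells changed]:
WBWWWG
WBWWWW
WWWWWW
WWWWWW
WRRRRW
WWWWWW

Answer: WBWWWG
WBWWWW
WWWWWW
WWWWWW
WRRRRW
WWWWWW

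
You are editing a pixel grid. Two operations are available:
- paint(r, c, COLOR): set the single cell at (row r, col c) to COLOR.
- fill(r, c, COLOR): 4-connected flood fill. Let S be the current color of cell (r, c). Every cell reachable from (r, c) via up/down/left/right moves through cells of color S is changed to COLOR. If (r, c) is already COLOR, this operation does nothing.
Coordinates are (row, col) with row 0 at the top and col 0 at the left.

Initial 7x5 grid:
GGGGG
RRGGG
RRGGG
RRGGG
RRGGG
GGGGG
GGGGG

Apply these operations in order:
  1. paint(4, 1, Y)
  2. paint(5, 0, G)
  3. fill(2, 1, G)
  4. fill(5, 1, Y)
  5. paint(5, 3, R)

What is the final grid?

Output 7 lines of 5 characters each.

Answer: YYYYY
YYYYY
YYYYY
YYYYY
YYYYY
YYYRY
YYYYY

Derivation:
After op 1 paint(4,1,Y):
GGGGG
RRGGG
RRGGG
RRGGG
RYGGG
GGGGG
GGGGG
After op 2 paint(5,0,G):
GGGGG
RRGGG
RRGGG
RRGGG
RYGGG
GGGGG
GGGGG
After op 3 fill(2,1,G) [7 cells changed]:
GGGGG
GGGGG
GGGGG
GGGGG
GYGGG
GGGGG
GGGGG
After op 4 fill(5,1,Y) [34 cells changed]:
YYYYY
YYYYY
YYYYY
YYYYY
YYYYY
YYYYY
YYYYY
After op 5 paint(5,3,R):
YYYYY
YYYYY
YYYYY
YYYYY
YYYYY
YYYRY
YYYYY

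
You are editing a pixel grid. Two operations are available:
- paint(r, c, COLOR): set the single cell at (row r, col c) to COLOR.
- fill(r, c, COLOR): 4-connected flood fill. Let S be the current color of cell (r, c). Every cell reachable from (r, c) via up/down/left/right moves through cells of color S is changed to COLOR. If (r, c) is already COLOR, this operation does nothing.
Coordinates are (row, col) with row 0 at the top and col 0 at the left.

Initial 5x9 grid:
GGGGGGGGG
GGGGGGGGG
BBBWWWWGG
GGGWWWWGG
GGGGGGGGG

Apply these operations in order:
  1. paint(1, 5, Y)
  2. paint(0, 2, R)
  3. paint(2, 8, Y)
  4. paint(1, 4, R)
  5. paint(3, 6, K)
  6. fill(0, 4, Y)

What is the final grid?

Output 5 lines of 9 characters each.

Answer: YYRYYYYYY
YYYYRYYYY
BBBWWWWYY
YYYWWWKYY
YYYYYYYYY

Derivation:
After op 1 paint(1,5,Y):
GGGGGGGGG
GGGGGYGGG
BBBWWWWGG
GGGWWWWGG
GGGGGGGGG
After op 2 paint(0,2,R):
GGRGGGGGG
GGGGGYGGG
BBBWWWWGG
GGGWWWWGG
GGGGGGGGG
After op 3 paint(2,8,Y):
GGRGGGGGG
GGGGGYGGG
BBBWWWWGY
GGGWWWWGG
GGGGGGGGG
After op 4 paint(1,4,R):
GGRGGGGGG
GGGGRYGGG
BBBWWWWGY
GGGWWWWGG
GGGGGGGGG
After op 5 paint(3,6,K):
GGRGGGGGG
GGGGRYGGG
BBBWWWWGY
GGGWWWKGG
GGGGGGGGG
After op 6 fill(0,4,Y) [30 cells changed]:
YYRYYYYYY
YYYYRYYYY
BBBWWWWYY
YYYWWWKYY
YYYYYYYYY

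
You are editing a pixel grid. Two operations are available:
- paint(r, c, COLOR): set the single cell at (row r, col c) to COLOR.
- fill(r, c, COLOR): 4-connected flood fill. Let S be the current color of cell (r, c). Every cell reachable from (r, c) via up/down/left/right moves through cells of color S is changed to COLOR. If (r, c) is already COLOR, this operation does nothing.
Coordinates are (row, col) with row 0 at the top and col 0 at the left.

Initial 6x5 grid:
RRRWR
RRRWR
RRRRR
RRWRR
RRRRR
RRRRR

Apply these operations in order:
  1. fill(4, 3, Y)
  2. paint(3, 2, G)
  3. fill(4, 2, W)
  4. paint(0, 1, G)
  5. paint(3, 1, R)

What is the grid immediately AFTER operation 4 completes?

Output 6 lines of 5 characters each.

Answer: WGWWW
WWWWW
WWWWW
WWGWW
WWWWW
WWWWW

Derivation:
After op 1 fill(4,3,Y) [27 cells changed]:
YYYWY
YYYWY
YYYYY
YYWYY
YYYYY
YYYYY
After op 2 paint(3,2,G):
YYYWY
YYYWY
YYYYY
YYGYY
YYYYY
YYYYY
After op 3 fill(4,2,W) [27 cells changed]:
WWWWW
WWWWW
WWWWW
WWGWW
WWWWW
WWWWW
After op 4 paint(0,1,G):
WGWWW
WWWWW
WWWWW
WWGWW
WWWWW
WWWWW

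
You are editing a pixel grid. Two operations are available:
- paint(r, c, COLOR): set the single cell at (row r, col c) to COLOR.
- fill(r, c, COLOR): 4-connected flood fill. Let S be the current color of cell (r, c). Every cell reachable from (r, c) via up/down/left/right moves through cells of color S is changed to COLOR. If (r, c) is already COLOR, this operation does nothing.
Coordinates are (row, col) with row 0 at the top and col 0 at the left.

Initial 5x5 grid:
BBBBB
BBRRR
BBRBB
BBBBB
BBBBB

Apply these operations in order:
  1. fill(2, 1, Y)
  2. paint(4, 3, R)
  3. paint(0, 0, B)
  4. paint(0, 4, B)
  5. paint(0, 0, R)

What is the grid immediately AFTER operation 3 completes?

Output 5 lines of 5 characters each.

After op 1 fill(2,1,Y) [21 cells changed]:
YYYYY
YYRRR
YYRYY
YYYYY
YYYYY
After op 2 paint(4,3,R):
YYYYY
YYRRR
YYRYY
YYYYY
YYYRY
After op 3 paint(0,0,B):
BYYYY
YYRRR
YYRYY
YYYYY
YYYRY

Answer: BYYYY
YYRRR
YYRYY
YYYYY
YYYRY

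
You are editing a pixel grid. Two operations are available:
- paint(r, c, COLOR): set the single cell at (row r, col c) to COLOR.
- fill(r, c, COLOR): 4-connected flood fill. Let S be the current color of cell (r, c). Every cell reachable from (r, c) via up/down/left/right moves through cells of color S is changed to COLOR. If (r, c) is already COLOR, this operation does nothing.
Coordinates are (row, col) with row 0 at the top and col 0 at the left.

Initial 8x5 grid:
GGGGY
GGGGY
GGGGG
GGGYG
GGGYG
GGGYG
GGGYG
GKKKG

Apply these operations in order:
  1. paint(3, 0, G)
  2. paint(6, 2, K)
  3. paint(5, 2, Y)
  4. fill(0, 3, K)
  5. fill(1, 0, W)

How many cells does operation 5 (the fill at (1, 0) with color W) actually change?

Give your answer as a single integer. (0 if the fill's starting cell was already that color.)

Answer: 33

Derivation:
After op 1 paint(3,0,G):
GGGGY
GGGGY
GGGGG
GGGYG
GGGYG
GGGYG
GGGYG
GKKKG
After op 2 paint(6,2,K):
GGGGY
GGGGY
GGGGG
GGGYG
GGGYG
GGGYG
GGKYG
GKKKG
After op 3 paint(5,2,Y):
GGGGY
GGGGY
GGGGG
GGGYG
GGGYG
GGYYG
GGKYG
GKKKG
After op 4 fill(0,3,K) [29 cells changed]:
KKKKY
KKKKY
KKKKK
KKKYK
KKKYK
KKYYK
KKKYK
KKKKK
After op 5 fill(1,0,W) [33 cells changed]:
WWWWY
WWWWY
WWWWW
WWWYW
WWWYW
WWYYW
WWWYW
WWWWW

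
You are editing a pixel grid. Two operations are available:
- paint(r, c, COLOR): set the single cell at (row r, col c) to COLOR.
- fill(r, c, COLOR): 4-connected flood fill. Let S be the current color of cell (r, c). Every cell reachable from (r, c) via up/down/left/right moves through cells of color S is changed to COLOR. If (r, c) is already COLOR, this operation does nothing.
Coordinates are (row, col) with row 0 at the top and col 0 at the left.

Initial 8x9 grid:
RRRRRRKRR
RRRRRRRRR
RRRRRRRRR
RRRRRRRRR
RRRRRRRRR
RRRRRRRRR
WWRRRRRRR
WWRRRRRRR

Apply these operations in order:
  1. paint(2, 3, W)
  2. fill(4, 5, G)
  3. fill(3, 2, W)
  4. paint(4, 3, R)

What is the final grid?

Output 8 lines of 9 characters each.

After op 1 paint(2,3,W):
RRRRRRKRR
RRRRRRRRR
RRRWRRRRR
RRRRRRRRR
RRRRRRRRR
RRRRRRRRR
WWRRRRRRR
WWRRRRRRR
After op 2 fill(4,5,G) [66 cells changed]:
GGGGGGKGG
GGGGGGGGG
GGGWGGGGG
GGGGGGGGG
GGGGGGGGG
GGGGGGGGG
WWGGGGGGG
WWGGGGGGG
After op 3 fill(3,2,W) [66 cells changed]:
WWWWWWKWW
WWWWWWWWW
WWWWWWWWW
WWWWWWWWW
WWWWWWWWW
WWWWWWWWW
WWWWWWWWW
WWWWWWWWW
After op 4 paint(4,3,R):
WWWWWWKWW
WWWWWWWWW
WWWWWWWWW
WWWWWWWWW
WWWRWWWWW
WWWWWWWWW
WWWWWWWWW
WWWWWWWWW

Answer: WWWWWWKWW
WWWWWWWWW
WWWWWWWWW
WWWWWWWWW
WWWRWWWWW
WWWWWWWWW
WWWWWWWWW
WWWWWWWWW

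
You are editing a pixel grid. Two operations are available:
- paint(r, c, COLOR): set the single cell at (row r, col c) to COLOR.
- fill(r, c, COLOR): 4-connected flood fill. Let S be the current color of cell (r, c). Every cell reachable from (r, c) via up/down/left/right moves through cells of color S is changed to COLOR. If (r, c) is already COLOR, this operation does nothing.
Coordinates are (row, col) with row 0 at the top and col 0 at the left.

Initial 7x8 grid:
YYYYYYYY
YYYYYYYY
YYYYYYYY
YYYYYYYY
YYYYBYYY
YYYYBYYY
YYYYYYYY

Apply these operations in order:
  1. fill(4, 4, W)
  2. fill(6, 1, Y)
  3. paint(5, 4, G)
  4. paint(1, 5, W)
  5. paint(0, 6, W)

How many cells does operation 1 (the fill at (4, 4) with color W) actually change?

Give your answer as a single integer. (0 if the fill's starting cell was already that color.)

After op 1 fill(4,4,W) [2 cells changed]:
YYYYYYYY
YYYYYYYY
YYYYYYYY
YYYYYYYY
YYYYWYYY
YYYYWYYY
YYYYYYYY

Answer: 2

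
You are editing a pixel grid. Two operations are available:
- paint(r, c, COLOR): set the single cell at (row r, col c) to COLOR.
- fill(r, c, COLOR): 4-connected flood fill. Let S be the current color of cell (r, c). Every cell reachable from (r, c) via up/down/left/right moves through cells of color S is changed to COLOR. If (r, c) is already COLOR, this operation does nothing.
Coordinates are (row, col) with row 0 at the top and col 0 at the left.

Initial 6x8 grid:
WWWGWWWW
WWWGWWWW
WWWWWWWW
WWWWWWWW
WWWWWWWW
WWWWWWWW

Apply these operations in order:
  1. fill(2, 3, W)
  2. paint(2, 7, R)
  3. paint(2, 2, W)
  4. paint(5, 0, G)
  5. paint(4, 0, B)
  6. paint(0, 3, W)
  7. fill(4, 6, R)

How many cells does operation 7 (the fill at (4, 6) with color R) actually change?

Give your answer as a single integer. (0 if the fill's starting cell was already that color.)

Answer: 44

Derivation:
After op 1 fill(2,3,W) [0 cells changed]:
WWWGWWWW
WWWGWWWW
WWWWWWWW
WWWWWWWW
WWWWWWWW
WWWWWWWW
After op 2 paint(2,7,R):
WWWGWWWW
WWWGWWWW
WWWWWWWR
WWWWWWWW
WWWWWWWW
WWWWWWWW
After op 3 paint(2,2,W):
WWWGWWWW
WWWGWWWW
WWWWWWWR
WWWWWWWW
WWWWWWWW
WWWWWWWW
After op 4 paint(5,0,G):
WWWGWWWW
WWWGWWWW
WWWWWWWR
WWWWWWWW
WWWWWWWW
GWWWWWWW
After op 5 paint(4,0,B):
WWWGWWWW
WWWGWWWW
WWWWWWWR
WWWWWWWW
BWWWWWWW
GWWWWWWW
After op 6 paint(0,3,W):
WWWWWWWW
WWWGWWWW
WWWWWWWR
WWWWWWWW
BWWWWWWW
GWWWWWWW
After op 7 fill(4,6,R) [44 cells changed]:
RRRRRRRR
RRRGRRRR
RRRRRRRR
RRRRRRRR
BRRRRRRR
GRRRRRRR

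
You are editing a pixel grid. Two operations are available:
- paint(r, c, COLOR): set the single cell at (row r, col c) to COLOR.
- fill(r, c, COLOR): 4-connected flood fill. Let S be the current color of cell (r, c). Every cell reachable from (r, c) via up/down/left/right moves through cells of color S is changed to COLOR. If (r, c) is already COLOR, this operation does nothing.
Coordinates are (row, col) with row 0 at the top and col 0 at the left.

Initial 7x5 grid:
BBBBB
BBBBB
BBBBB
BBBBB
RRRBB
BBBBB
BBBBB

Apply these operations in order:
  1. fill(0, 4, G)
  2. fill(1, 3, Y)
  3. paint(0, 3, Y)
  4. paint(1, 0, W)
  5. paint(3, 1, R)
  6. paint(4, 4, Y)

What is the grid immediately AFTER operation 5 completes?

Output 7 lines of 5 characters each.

Answer: YYYYY
WYYYY
YYYYY
YRYYY
RRRYY
YYYYY
YYYYY

Derivation:
After op 1 fill(0,4,G) [32 cells changed]:
GGGGG
GGGGG
GGGGG
GGGGG
RRRGG
GGGGG
GGGGG
After op 2 fill(1,3,Y) [32 cells changed]:
YYYYY
YYYYY
YYYYY
YYYYY
RRRYY
YYYYY
YYYYY
After op 3 paint(0,3,Y):
YYYYY
YYYYY
YYYYY
YYYYY
RRRYY
YYYYY
YYYYY
After op 4 paint(1,0,W):
YYYYY
WYYYY
YYYYY
YYYYY
RRRYY
YYYYY
YYYYY
After op 5 paint(3,1,R):
YYYYY
WYYYY
YYYYY
YRYYY
RRRYY
YYYYY
YYYYY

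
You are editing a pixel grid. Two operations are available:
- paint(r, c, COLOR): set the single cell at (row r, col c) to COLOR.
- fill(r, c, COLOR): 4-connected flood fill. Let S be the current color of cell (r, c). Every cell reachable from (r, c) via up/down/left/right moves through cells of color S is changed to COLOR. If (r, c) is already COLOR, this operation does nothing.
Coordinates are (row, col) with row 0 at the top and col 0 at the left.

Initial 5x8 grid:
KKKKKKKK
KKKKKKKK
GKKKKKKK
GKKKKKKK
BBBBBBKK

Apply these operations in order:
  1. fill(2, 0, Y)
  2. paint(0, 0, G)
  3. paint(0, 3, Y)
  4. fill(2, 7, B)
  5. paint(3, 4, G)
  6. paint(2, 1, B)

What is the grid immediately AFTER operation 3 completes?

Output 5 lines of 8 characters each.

After op 1 fill(2,0,Y) [2 cells changed]:
KKKKKKKK
KKKKKKKK
YKKKKKKK
YKKKKKKK
BBBBBBKK
After op 2 paint(0,0,G):
GKKKKKKK
KKKKKKKK
YKKKKKKK
YKKKKKKK
BBBBBBKK
After op 3 paint(0,3,Y):
GKKYKKKK
KKKKKKKK
YKKKKKKK
YKKKKKKK
BBBBBBKK

Answer: GKKYKKKK
KKKKKKKK
YKKKKKKK
YKKKKKKK
BBBBBBKK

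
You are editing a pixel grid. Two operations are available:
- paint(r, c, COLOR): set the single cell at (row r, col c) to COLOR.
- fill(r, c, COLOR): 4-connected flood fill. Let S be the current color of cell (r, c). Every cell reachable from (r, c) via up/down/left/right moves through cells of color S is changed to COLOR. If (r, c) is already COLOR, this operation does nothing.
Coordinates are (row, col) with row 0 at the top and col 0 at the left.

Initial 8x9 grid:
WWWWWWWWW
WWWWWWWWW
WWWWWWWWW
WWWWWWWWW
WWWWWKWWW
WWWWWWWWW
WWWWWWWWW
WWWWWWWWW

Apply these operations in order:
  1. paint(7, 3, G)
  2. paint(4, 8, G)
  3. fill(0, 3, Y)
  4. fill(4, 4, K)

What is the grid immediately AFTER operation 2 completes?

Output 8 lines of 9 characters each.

After op 1 paint(7,3,G):
WWWWWWWWW
WWWWWWWWW
WWWWWWWWW
WWWWWWWWW
WWWWWKWWW
WWWWWWWWW
WWWWWWWWW
WWWGWWWWW
After op 2 paint(4,8,G):
WWWWWWWWW
WWWWWWWWW
WWWWWWWWW
WWWWWWWWW
WWWWWKWWG
WWWWWWWWW
WWWWWWWWW
WWWGWWWWW

Answer: WWWWWWWWW
WWWWWWWWW
WWWWWWWWW
WWWWWWWWW
WWWWWKWWG
WWWWWWWWW
WWWWWWWWW
WWWGWWWWW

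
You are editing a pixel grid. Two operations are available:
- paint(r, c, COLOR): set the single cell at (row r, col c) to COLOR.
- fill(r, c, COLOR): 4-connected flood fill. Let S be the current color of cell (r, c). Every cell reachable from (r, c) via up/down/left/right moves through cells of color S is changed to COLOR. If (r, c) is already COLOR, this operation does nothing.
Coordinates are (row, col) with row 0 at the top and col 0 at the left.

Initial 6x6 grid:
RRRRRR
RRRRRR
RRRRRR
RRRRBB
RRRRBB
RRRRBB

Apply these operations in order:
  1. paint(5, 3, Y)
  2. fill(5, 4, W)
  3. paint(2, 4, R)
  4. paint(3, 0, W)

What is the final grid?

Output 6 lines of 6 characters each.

After op 1 paint(5,3,Y):
RRRRRR
RRRRRR
RRRRRR
RRRRBB
RRRRBB
RRRYBB
After op 2 fill(5,4,W) [6 cells changed]:
RRRRRR
RRRRRR
RRRRRR
RRRRWW
RRRRWW
RRRYWW
After op 3 paint(2,4,R):
RRRRRR
RRRRRR
RRRRRR
RRRRWW
RRRRWW
RRRYWW
After op 4 paint(3,0,W):
RRRRRR
RRRRRR
RRRRRR
WRRRWW
RRRRWW
RRRYWW

Answer: RRRRRR
RRRRRR
RRRRRR
WRRRWW
RRRRWW
RRRYWW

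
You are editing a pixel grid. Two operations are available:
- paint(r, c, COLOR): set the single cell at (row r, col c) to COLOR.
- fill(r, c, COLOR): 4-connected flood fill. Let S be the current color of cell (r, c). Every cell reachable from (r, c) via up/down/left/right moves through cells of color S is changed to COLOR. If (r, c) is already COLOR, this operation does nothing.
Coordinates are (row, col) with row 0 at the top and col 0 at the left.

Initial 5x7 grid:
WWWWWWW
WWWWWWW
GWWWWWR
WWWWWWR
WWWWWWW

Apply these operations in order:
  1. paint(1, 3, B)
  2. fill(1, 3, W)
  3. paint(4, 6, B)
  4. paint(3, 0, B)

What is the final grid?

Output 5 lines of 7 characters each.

After op 1 paint(1,3,B):
WWWWWWW
WWWBWWW
GWWWWWR
WWWWWWR
WWWWWWW
After op 2 fill(1,3,W) [1 cells changed]:
WWWWWWW
WWWWWWW
GWWWWWR
WWWWWWR
WWWWWWW
After op 3 paint(4,6,B):
WWWWWWW
WWWWWWW
GWWWWWR
WWWWWWR
WWWWWWB
After op 4 paint(3,0,B):
WWWWWWW
WWWWWWW
GWWWWWR
BWWWWWR
WWWWWWB

Answer: WWWWWWW
WWWWWWW
GWWWWWR
BWWWWWR
WWWWWWB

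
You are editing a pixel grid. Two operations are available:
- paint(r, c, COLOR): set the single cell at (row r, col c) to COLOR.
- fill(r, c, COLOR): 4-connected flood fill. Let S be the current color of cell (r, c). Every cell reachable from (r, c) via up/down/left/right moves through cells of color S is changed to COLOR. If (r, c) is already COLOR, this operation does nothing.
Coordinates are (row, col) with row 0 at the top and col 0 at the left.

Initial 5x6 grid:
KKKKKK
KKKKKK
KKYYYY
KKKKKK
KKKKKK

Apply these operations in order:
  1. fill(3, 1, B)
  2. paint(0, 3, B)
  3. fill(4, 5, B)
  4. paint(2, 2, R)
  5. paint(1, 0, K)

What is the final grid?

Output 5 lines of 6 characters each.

Answer: BBBBBB
KBBBBB
BBRYYY
BBBBBB
BBBBBB

Derivation:
After op 1 fill(3,1,B) [26 cells changed]:
BBBBBB
BBBBBB
BBYYYY
BBBBBB
BBBBBB
After op 2 paint(0,3,B):
BBBBBB
BBBBBB
BBYYYY
BBBBBB
BBBBBB
After op 3 fill(4,5,B) [0 cells changed]:
BBBBBB
BBBBBB
BBYYYY
BBBBBB
BBBBBB
After op 4 paint(2,2,R):
BBBBBB
BBBBBB
BBRYYY
BBBBBB
BBBBBB
After op 5 paint(1,0,K):
BBBBBB
KBBBBB
BBRYYY
BBBBBB
BBBBBB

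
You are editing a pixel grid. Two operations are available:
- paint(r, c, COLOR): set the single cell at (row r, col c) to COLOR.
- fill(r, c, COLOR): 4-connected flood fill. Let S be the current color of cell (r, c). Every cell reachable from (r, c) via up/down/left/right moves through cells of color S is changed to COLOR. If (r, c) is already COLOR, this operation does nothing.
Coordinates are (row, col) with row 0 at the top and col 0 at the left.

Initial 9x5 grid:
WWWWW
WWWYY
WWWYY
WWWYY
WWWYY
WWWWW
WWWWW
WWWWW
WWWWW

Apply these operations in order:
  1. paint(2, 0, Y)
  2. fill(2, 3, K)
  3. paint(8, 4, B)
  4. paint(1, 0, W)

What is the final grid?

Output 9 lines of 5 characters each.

After op 1 paint(2,0,Y):
WWWWW
WWWYY
YWWYY
WWWYY
WWWYY
WWWWW
WWWWW
WWWWW
WWWWW
After op 2 fill(2,3,K) [8 cells changed]:
WWWWW
WWWKK
YWWKK
WWWKK
WWWKK
WWWWW
WWWWW
WWWWW
WWWWW
After op 3 paint(8,4,B):
WWWWW
WWWKK
YWWKK
WWWKK
WWWKK
WWWWW
WWWWW
WWWWW
WWWWB
After op 4 paint(1,0,W):
WWWWW
WWWKK
YWWKK
WWWKK
WWWKK
WWWWW
WWWWW
WWWWW
WWWWB

Answer: WWWWW
WWWKK
YWWKK
WWWKK
WWWKK
WWWWW
WWWWW
WWWWW
WWWWB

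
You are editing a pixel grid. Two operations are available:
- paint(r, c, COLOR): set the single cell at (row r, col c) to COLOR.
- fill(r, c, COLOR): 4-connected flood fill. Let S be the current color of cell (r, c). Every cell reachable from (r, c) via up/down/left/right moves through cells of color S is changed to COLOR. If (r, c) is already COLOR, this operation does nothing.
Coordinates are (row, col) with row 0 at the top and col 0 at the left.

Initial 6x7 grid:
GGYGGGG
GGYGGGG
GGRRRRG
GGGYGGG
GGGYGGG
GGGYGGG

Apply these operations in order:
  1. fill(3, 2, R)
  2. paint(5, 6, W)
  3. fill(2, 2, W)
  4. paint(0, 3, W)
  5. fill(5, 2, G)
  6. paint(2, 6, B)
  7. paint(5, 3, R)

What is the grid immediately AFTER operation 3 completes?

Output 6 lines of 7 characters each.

After op 1 fill(3,2,R) [15 cells changed]:
RRYGGGG
RRYGGGG
RRRRRRG
RRRYGGG
RRRYGGG
RRRYGGG
After op 2 paint(5,6,W):
RRYGGGG
RRYGGGG
RRRRRRG
RRRYGGG
RRRYGGG
RRRYGGW
After op 3 fill(2,2,W) [19 cells changed]:
WWYGGGG
WWYGGGG
WWWWWWG
WWWYGGG
WWWYGGG
WWWYGGW

Answer: WWYGGGG
WWYGGGG
WWWWWWG
WWWYGGG
WWWYGGG
WWWYGGW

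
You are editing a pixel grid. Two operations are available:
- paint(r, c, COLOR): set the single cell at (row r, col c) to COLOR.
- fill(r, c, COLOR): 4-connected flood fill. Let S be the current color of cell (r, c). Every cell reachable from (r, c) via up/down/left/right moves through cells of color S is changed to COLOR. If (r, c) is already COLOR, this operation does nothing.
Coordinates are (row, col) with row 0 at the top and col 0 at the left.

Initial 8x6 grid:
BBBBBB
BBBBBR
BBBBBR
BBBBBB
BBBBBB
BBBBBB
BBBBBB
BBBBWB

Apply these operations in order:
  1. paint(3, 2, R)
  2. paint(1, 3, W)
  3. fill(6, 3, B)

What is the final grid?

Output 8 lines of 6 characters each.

After op 1 paint(3,2,R):
BBBBBB
BBBBBR
BBBBBR
BBRBBB
BBBBBB
BBBBBB
BBBBBB
BBBBWB
After op 2 paint(1,3,W):
BBBBBB
BBBWBR
BBBBBR
BBRBBB
BBBBBB
BBBBBB
BBBBBB
BBBBWB
After op 3 fill(6,3,B) [0 cells changed]:
BBBBBB
BBBWBR
BBBBBR
BBRBBB
BBBBBB
BBBBBB
BBBBBB
BBBBWB

Answer: BBBBBB
BBBWBR
BBBBBR
BBRBBB
BBBBBB
BBBBBB
BBBBBB
BBBBWB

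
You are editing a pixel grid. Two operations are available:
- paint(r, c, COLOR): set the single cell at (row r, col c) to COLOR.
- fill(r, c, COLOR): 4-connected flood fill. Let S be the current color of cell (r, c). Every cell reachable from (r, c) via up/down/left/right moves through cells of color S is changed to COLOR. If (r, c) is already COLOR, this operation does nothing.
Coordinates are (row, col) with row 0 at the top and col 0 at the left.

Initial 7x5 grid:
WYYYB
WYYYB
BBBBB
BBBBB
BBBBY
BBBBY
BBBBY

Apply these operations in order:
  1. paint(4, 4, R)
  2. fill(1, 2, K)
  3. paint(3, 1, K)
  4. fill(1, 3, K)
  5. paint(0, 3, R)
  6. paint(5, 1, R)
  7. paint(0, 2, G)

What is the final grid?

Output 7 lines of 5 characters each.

Answer: WKGRB
WKKKB
BBBBB
BKBBB
BBBBR
BRBBY
BBBBY

Derivation:
After op 1 paint(4,4,R):
WYYYB
WYYYB
BBBBB
BBBBB
BBBBR
BBBBY
BBBBY
After op 2 fill(1,2,K) [6 cells changed]:
WKKKB
WKKKB
BBBBB
BBBBB
BBBBR
BBBBY
BBBBY
After op 3 paint(3,1,K):
WKKKB
WKKKB
BBBBB
BKBBB
BBBBR
BBBBY
BBBBY
After op 4 fill(1,3,K) [0 cells changed]:
WKKKB
WKKKB
BBBBB
BKBBB
BBBBR
BBBBY
BBBBY
After op 5 paint(0,3,R):
WKKRB
WKKKB
BBBBB
BKBBB
BBBBR
BBBBY
BBBBY
After op 6 paint(5,1,R):
WKKRB
WKKKB
BBBBB
BKBBB
BBBBR
BRBBY
BBBBY
After op 7 paint(0,2,G):
WKGRB
WKKKB
BBBBB
BKBBB
BBBBR
BRBBY
BBBBY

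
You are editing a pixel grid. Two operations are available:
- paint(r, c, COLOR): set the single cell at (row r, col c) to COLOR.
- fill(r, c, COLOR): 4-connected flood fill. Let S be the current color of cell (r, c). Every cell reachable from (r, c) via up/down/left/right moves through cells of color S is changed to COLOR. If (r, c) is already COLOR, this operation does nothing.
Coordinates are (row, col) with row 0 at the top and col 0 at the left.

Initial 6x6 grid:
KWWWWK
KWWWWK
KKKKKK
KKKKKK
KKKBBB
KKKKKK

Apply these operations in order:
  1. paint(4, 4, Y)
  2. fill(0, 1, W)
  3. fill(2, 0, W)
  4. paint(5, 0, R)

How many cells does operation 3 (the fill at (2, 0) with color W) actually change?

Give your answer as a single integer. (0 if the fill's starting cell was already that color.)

Answer: 25

Derivation:
After op 1 paint(4,4,Y):
KWWWWK
KWWWWK
KKKKKK
KKKKKK
KKKBYB
KKKKKK
After op 2 fill(0,1,W) [0 cells changed]:
KWWWWK
KWWWWK
KKKKKK
KKKKKK
KKKBYB
KKKKKK
After op 3 fill(2,0,W) [25 cells changed]:
WWWWWW
WWWWWW
WWWWWW
WWWWWW
WWWBYB
WWWWWW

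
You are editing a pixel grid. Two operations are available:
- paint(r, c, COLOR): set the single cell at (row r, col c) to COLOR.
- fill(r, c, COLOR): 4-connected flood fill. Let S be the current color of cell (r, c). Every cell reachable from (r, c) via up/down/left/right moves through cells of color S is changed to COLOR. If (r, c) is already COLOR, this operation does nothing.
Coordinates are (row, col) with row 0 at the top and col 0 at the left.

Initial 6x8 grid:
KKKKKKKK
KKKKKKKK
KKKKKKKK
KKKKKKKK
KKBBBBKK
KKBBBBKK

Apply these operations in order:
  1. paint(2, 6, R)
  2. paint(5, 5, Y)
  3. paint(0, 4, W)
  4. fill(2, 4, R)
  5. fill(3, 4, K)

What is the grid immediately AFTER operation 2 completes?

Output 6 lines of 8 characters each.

After op 1 paint(2,6,R):
KKKKKKKK
KKKKKKKK
KKKKKKRK
KKKKKKKK
KKBBBBKK
KKBBBBKK
After op 2 paint(5,5,Y):
KKKKKKKK
KKKKKKKK
KKKKKKRK
KKKKKKKK
KKBBBBKK
KKBBBYKK

Answer: KKKKKKKK
KKKKKKKK
KKKKKKRK
KKKKKKKK
KKBBBBKK
KKBBBYKK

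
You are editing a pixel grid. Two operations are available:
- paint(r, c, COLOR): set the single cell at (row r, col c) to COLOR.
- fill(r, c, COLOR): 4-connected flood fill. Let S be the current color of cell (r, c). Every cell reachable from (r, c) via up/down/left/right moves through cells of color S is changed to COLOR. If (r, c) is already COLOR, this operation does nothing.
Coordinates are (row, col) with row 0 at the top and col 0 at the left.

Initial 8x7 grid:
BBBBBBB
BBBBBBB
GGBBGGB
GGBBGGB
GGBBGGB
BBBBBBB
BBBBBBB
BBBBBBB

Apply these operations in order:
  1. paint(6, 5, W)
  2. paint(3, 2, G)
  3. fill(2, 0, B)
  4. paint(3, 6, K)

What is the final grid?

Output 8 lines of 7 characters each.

Answer: BBBBBBB
BBBBBBB
BBBBGGB
BBBBGGK
BBBBGGB
BBBBBBB
BBBBBWB
BBBBBBB

Derivation:
After op 1 paint(6,5,W):
BBBBBBB
BBBBBBB
GGBBGGB
GGBBGGB
GGBBGGB
BBBBBBB
BBBBBWB
BBBBBBB
After op 2 paint(3,2,G):
BBBBBBB
BBBBBBB
GGBBGGB
GGGBGGB
GGBBGGB
BBBBBBB
BBBBBWB
BBBBBBB
After op 3 fill(2,0,B) [7 cells changed]:
BBBBBBB
BBBBBBB
BBBBGGB
BBBBGGB
BBBBGGB
BBBBBBB
BBBBBWB
BBBBBBB
After op 4 paint(3,6,K):
BBBBBBB
BBBBBBB
BBBBGGB
BBBBGGK
BBBBGGB
BBBBBBB
BBBBBWB
BBBBBBB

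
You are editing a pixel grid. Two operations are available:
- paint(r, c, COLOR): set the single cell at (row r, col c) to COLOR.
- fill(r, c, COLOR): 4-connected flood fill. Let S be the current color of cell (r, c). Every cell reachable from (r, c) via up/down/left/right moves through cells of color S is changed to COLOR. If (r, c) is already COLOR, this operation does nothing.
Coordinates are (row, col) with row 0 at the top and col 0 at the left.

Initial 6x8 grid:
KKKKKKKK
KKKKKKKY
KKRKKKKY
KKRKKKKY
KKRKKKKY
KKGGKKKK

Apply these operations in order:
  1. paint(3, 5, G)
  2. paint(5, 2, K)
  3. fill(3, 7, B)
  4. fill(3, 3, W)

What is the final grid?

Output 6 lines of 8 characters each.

Answer: WWWWWWWW
WWWWWWWB
WWRWWWWB
WWRWWGWB
WWRWWWWB
WWWGWWWW

Derivation:
After op 1 paint(3,5,G):
KKKKKKKK
KKKKKKKY
KKRKKKKY
KKRKKGKY
KKRKKKKY
KKGGKKKK
After op 2 paint(5,2,K):
KKKKKKKK
KKKKKKKY
KKRKKKKY
KKRKKGKY
KKRKKKKY
KKKGKKKK
After op 3 fill(3,7,B) [4 cells changed]:
KKKKKKKK
KKKKKKKB
KKRKKKKB
KKRKKGKB
KKRKKKKB
KKKGKKKK
After op 4 fill(3,3,W) [39 cells changed]:
WWWWWWWW
WWWWWWWB
WWRWWWWB
WWRWWGWB
WWRWWWWB
WWWGWWWW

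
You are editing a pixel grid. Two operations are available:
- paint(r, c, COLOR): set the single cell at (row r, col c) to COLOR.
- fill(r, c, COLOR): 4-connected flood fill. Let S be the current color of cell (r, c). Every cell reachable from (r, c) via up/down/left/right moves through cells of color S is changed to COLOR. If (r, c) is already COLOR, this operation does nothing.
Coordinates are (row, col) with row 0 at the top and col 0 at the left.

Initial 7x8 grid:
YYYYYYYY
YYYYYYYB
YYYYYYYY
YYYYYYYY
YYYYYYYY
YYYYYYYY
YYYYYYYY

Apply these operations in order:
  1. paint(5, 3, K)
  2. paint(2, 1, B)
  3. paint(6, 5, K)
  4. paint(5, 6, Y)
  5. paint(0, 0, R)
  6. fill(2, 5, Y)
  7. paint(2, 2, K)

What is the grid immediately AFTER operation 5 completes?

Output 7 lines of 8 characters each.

Answer: RYYYYYYY
YYYYYYYB
YBYYYYYY
YYYYYYYY
YYYYYYYY
YYYKYYYY
YYYYYKYY

Derivation:
After op 1 paint(5,3,K):
YYYYYYYY
YYYYYYYB
YYYYYYYY
YYYYYYYY
YYYYYYYY
YYYKYYYY
YYYYYYYY
After op 2 paint(2,1,B):
YYYYYYYY
YYYYYYYB
YBYYYYYY
YYYYYYYY
YYYYYYYY
YYYKYYYY
YYYYYYYY
After op 3 paint(6,5,K):
YYYYYYYY
YYYYYYYB
YBYYYYYY
YYYYYYYY
YYYYYYYY
YYYKYYYY
YYYYYKYY
After op 4 paint(5,6,Y):
YYYYYYYY
YYYYYYYB
YBYYYYYY
YYYYYYYY
YYYYYYYY
YYYKYYYY
YYYYYKYY
After op 5 paint(0,0,R):
RYYYYYYY
YYYYYYYB
YBYYYYYY
YYYYYYYY
YYYYYYYY
YYYKYYYY
YYYYYKYY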